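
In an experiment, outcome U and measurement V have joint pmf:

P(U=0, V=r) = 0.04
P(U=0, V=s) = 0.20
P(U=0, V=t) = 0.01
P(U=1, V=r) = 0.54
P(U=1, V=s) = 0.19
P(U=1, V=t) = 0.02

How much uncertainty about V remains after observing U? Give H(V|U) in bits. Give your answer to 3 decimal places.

Marginals: p(U) = (0.2500, 0.7500), p(V) = (0.5800, 0.3900, 0.0300).
H(V|U) = Σ p(U) · H(V|U=·).
  U=0: p=0.2500, H(V|U=0) = 0.8663
  U=1: p=0.7500, H(V|U=1) = 0.9825
Weighted sum = 0.953 bits.

0.953 bits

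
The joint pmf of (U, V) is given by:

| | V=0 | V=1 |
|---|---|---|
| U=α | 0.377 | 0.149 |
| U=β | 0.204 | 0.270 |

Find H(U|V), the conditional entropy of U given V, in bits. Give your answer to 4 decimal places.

Marginals: p(U) = (0.5260, 0.4740), p(V) = (0.5810, 0.4190).
H(U|V) = Σ p(V) · H(U|V=·).
  V=0: p=0.5810, H(U|V=0) = 0.9351
  V=1: p=0.4190, H(U|V=1) = 0.9390
Weighted sum = 0.9367 bits.

0.9367 bits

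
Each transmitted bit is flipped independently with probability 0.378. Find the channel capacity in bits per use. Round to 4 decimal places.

0.0434 bits

Binary symmetric channel: C = 1 − h₂(ε) where h₂ is the binary entropy function.
h₂(0.378) = −0.378·log₂0.378 − 0.622·log₂0.622 = 0.9566.
C = 1 − 0.9566 = 0.0434 bits per channel use.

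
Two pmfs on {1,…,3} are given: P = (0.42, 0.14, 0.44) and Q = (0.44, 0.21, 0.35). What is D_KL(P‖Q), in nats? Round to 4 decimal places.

D(P‖Q) = Σ p·ln(p/q).
  0.42·ln(0.42/0.44) = -0.01954
  0.14·ln(0.14/0.21) = -0.05677
  0.44·ln(0.44/0.35) = 0.10069
D(P‖Q) = 0.0244 nats.

0.0244 nats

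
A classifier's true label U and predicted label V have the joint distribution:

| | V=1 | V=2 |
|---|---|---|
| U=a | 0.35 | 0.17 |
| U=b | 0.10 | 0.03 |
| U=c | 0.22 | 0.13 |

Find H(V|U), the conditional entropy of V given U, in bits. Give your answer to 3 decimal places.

0.909 bits

Marginals: p(U) = (0.5200, 0.1300, 0.3500), p(V) = (0.6700, 0.3300).
H(V|U) = Σ p(U) · H(V|U=·).
  U=a: p=0.5200, H(V|U=a) = 0.9118
  U=b: p=0.1300, H(V|U=b) = 0.7793
  U=c: p=0.3500, H(V|U=c) = 0.9518
Weighted sum = 0.909 bits.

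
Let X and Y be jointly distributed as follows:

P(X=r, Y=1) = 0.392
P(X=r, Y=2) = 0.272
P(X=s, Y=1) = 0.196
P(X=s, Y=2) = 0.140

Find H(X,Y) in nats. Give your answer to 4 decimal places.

1.3159 nats

H(X,Y) = −Σ p(x,y)·ln p(x,y) over all 4 cells.
  cell (r,1): −0.392·ln0.392 = 0.36711
  cell (r,2): −0.272·ln0.272 = 0.35413
  cell (s,1): −0.196·ln0.196 = 0.31941
  cell (s,2): −0.140·ln0.140 = 0.27526
Sum = 1.3159 nats.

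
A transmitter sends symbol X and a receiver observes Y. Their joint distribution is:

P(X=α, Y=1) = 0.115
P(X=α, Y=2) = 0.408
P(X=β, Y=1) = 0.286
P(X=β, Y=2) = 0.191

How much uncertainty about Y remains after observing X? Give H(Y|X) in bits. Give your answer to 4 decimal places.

0.8607 bits

Marginals: p(X) = (0.5230, 0.4770), p(Y) = (0.4010, 0.5990).
H(Y|X) = Σ p(X) · H(Y|X=·).
  X=α: p=0.5230, H(Y|X=α) = 0.7600
  X=β: p=0.4770, H(Y|X=β) = 0.9712
Weighted sum = 0.8607 bits.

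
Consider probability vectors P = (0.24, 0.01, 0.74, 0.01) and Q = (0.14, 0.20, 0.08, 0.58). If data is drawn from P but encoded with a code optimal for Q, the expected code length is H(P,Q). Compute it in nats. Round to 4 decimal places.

2.3624 nats

H(P,Q) = −Σ p·ln q.
  −0.24·ln(0.14) = 0.47187
  −0.01·ln(0.20) = 0.01609
  −0.74·ln(0.08) = 1.86904
  −0.01·ln(0.58) = 0.00545
H(P,Q) = 2.3624 nats.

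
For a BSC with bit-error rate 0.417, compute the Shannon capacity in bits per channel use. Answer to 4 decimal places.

Binary symmetric channel: C = 1 − h₂(ε) where h₂ is the binary entropy function.
h₂(0.417) = −0.417·log₂0.417 − 0.583·log₂0.583 = 0.9800.
C = 1 − 0.9800 = 0.0200 bits per channel use.

0.0200 bits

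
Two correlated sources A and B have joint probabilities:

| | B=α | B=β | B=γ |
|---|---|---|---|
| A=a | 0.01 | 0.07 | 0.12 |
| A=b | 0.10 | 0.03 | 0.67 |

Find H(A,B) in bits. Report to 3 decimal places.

1.573 bits

H(A,B) = −Σ p(x,y)·log₂ p(x,y) over all 6 cells.
  cell (a,α): −0.01·log₂0.01 = 0.0664
  cell (a,β): −0.07·log₂0.07 = 0.2686
  cell (a,γ): −0.12·log₂0.12 = 0.3671
  cell (b,α): −0.10·log₂0.10 = 0.3322
  cell (b,β): −0.03·log₂0.03 = 0.1518
  cell (b,γ): −0.67·log₂0.67 = 0.3871
Sum = 1.573 bits.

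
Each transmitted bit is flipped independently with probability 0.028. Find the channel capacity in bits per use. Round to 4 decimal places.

Binary symmetric channel: C = 1 − h₂(ε) where h₂ is the binary entropy function.
h₂(0.028) = −0.028·log₂0.028 − 0.972·log₂0.972 = 0.1843.
C = 1 − 0.1843 = 0.8157 bits per channel use.

0.8157 bits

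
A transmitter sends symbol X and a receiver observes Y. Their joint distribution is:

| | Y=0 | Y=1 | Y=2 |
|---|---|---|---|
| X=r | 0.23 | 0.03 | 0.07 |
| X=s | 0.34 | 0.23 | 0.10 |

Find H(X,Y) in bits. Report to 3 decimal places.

H(X,Y) = −Σ p(x,y)·log₂ p(x,y) over all 6 cells.
  cell (r,0): −0.23·log₂0.23 = 0.4877
  cell (r,1): −0.03·log₂0.03 = 0.1518
  cell (r,2): −0.07·log₂0.07 = 0.2686
  cell (s,0): −0.34·log₂0.34 = 0.5292
  cell (s,1): −0.23·log₂0.23 = 0.4877
  cell (s,2): −0.10·log₂0.10 = 0.3322
Sum = 2.257 bits.

2.257 bits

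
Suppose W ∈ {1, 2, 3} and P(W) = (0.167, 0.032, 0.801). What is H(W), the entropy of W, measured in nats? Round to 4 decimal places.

0.5868 nats

H(W) = −Σ p·ln p.
  −(0.167)·ln(0.167) = 0.29889
  −(0.032)·ln(0.032) = 0.11014
  −(0.801)·ln(0.801) = 0.17774
Sum: 0.29889 + 0.11014 + 0.17774 = 0.5868 nats.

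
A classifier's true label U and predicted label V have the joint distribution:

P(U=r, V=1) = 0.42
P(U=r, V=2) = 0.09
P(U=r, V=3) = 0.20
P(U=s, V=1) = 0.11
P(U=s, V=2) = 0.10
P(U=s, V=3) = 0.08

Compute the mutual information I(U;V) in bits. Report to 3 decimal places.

0.047 bits

Marginals: p(U) = (0.7100, 0.2900), p(V) = (0.5300, 0.1900, 0.2800).
I(U;V) = Σ p(x,y)·log₂[p(x,y)/(p(x)p(y))].
  (r,1): 0.42·log₂(1.1161) = 0.0666
  (r,2): 0.09·log₂(0.6672) = -0.0526
  (r,3): 0.20·log₂(1.0060) = 0.0017
  (s,1): 0.11·log₂(0.7157) = -0.0531
  (s,2): 0.10·log₂(1.8149) = 0.0860
  (s,3): 0.08·log₂(0.9852) = -0.0017
Sum = 0.047 bits.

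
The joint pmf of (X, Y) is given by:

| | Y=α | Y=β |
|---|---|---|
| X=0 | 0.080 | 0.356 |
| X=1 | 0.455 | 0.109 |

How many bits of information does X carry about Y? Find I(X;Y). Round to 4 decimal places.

Marginals: p(X) = (0.4360, 0.5640), p(Y) = (0.5350, 0.4650).
I(X;Y) = H(X) + H(Y) − H(X,Y).
H(X) = 0.9881, H(Y) = 0.9965, H(X,Y) = 1.6874.
I(X;Y) = 0.9881 + 0.9965 − 1.6874 = 0.2972 bits.

0.2972 bits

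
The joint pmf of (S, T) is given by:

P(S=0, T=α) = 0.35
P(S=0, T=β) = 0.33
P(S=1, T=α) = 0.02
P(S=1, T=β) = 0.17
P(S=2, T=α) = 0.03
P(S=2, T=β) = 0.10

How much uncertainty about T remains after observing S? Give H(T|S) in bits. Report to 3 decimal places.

Marginals: p(S) = (0.6800, 0.1900, 0.1300), p(T) = (0.4000, 0.6000).
H(T|S) = Σ p(S) · H(T|S=·).
  S=0: p=0.6800, H(T|S=0) = 0.9994
  S=1: p=0.1900, H(T|S=1) = 0.4855
  S=2: p=0.1300, H(T|S=2) = 0.7793
Weighted sum = 0.873 bits.

0.873 bits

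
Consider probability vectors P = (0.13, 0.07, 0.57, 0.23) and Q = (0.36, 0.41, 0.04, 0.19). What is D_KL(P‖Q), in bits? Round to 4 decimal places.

1.8786 bits

D(P‖Q) = Σ p·log₂(p/q).
  0.13·log₂(0.13/0.36) = -0.19103
  0.07·log₂(0.07/0.41) = -0.17851
  0.57·log₂(0.57/0.04) = 2.18475
  0.23·log₂(0.23/0.19) = 0.06340
D(P‖Q) = 1.8786 bits.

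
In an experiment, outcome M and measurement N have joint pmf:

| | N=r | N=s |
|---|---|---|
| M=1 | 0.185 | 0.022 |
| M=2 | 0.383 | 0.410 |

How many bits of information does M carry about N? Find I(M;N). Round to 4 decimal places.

0.0931 bits

Marginals: p(M) = (0.2070, 0.7930), p(N) = (0.5680, 0.4320).
I(M;N) = H(M) + H(N) − H(M,N).
H(M) = 0.7357, H(N) = 0.9866, H(M,N) = 1.6292.
I(M;N) = 0.7357 + 0.9866 − 1.6292 = 0.0931 bits.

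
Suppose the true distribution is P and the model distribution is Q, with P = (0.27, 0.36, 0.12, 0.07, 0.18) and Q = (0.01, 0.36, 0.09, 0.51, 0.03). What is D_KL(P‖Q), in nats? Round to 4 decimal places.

D(P‖Q) = Σ p·ln(p/q).
  0.27·ln(0.27/0.01) = 0.88988
  0.36·ln(0.36/0.36) = 0.00000
  0.12·ln(0.12/0.09) = 0.03452
  0.07·ln(0.07/0.51) = -0.13901
  0.18·ln(0.18/0.03) = 0.32252
D(P‖Q) = 1.1079 nats.

1.1079 nats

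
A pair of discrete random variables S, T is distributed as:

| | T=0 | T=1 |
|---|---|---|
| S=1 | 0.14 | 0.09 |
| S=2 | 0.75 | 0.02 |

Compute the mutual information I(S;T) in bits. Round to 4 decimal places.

Marginals: p(S) = (0.2300, 0.7700), p(T) = (0.8900, 0.1100).
I(S;T) = Σ p(x,y)·log₂[p(x,y)/(p(x)p(y))].
  (1,0): 0.14·log₂(0.6839) = -0.07673
  (1,1): 0.09·log₂(3.5573) = 0.16477
  (2,0): 0.75·log₂(1.0944) = 0.09762
  (2,1): 0.02·log₂(0.2361) = -0.04165
Sum = 0.1440 bits.

0.1440 bits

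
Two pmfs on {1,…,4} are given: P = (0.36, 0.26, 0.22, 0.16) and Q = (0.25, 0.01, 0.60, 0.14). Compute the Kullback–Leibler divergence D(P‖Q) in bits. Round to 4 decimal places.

D(P‖Q) = Σ p·log₂(p/q).
  0.36·log₂(0.36/0.25) = 0.18938
  0.26·log₂(0.26/0.01) = 1.22211
  0.22·log₂(0.22/0.60) = -0.31844
  0.16·log₂(0.16/0.14) = 0.03082
D(P‖Q) = 1.1239 bits.

1.1239 bits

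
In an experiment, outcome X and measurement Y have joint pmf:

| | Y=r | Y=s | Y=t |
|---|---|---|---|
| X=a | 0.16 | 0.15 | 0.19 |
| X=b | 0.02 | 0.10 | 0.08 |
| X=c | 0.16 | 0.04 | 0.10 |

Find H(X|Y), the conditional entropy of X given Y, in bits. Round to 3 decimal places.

Marginals: p(X) = (0.5000, 0.2000, 0.3000), p(Y) = (0.3400, 0.2900, 0.3700).
H(X|Y) = Σ p(Y) · H(X|Y=·).
  Y=r: p=0.3400, H(X|Y=r) = 1.2639
  Y=s: p=0.2900, H(X|Y=s) = 1.4158
  Y=t: p=0.3700, H(X|Y=t) = 1.4816
Weighted sum = 1.389 bits.

1.389 bits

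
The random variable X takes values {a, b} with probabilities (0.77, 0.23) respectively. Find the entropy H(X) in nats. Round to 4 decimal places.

0.5393 nats

H(X) = −Σ p·ln p.
  −(0.77)·ln(0.77) = 0.20125
  −(0.23)·ln(0.23) = 0.33803
Sum: 0.20125 + 0.33803 = 0.5393 nats.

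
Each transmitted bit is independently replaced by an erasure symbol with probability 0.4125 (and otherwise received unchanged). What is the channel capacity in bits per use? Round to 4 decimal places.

0.5875 bits

Binary erasure channel: capacity C = 1 − ε.
C = 1 − 0.4125 = 0.5875 bits per channel use.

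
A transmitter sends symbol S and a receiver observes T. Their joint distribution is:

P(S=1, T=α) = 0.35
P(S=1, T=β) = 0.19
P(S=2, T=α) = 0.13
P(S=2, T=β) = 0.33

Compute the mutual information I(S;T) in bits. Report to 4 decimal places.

Marginals: p(S) = (0.5400, 0.4600), p(T) = (0.4800, 0.5200).
I(S;T) = Σ p(x,y)·log₂[p(x,y)/(p(x)p(y))].
  (1,α): 0.35·log₂(1.3503) = 0.15165
  (1,β): 0.19·log₂(0.6766) = -0.10707
  (2,α): 0.13·log₂(0.5888) = -0.09935
  (2,β): 0.33·log₂(1.3796) = 0.15320
Sum = 0.0984 bits.

0.0984 bits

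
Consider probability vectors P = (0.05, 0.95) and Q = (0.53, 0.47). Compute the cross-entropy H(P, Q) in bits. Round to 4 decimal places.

1.0806 bits

H(P,Q) = −Σ p·log₂ q.
  −0.05·log₂(0.53) = 0.04580
  −0.95·log₂(0.47) = 1.03480
H(P,Q) = 1.0806 bits.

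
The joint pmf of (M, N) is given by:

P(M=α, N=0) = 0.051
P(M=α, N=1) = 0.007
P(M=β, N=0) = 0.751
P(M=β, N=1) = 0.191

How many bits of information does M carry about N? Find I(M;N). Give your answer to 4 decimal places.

Marginals: p(M) = (0.0580, 0.9420), p(N) = (0.8020, 0.1980).
I(M;N) = H(M) + H(N) − H(M,N).
H(M) = 0.3195, H(N) = 0.7179, H(M,N) = 1.0355.
I(M;N) = 0.3195 + 0.7179 − 1.0355 = 0.0019 bits.

0.0019 bits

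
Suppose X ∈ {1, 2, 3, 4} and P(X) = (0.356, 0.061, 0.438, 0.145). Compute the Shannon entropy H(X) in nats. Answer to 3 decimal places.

1.180 nats

H(X) = −Σ p·ln p.
  −(0.356)·ln(0.356) = 0.3677
  −(0.061)·ln(0.061) = 0.1706
  −(0.438)·ln(0.438) = 0.3616
  −(0.145)·ln(0.145) = 0.2800
Sum: 0.3677 + 0.1706 + 0.3616 + 0.2800 = 1.180 nats.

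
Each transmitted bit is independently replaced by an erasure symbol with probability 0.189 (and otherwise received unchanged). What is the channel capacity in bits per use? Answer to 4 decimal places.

0.8110 bits

Binary erasure channel: capacity C = 1 − ε.
C = 1 − 0.189 = 0.8110 bits per channel use.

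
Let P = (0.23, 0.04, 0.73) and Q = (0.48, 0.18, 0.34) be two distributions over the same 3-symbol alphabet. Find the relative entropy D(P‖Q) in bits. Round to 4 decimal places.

D(P‖Q) = Σ p·log₂(p/q).
  0.23·log₂(0.23/0.48) = -0.24412
  0.04·log₂(0.04/0.18) = -0.08680
  0.73·log₂(0.73/0.34) = 0.80472
D(P‖Q) = 0.4738 bits.

0.4738 bits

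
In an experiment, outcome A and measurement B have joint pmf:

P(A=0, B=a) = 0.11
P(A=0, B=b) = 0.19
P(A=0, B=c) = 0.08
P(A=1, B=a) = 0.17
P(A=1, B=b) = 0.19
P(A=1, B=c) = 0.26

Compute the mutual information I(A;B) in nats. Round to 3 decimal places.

0.028 nats

Marginals: p(A) = (0.3800, 0.6200), p(B) = (0.2800, 0.3800, 0.3400).
I(A;B) = H(A) + H(B) − H(A,B).
H(A) = 0.6641, H(B) = 1.0909, H(A,B) = 1.7274.
I(A;B) = 0.6641 + 1.0909 − 1.7274 = 0.028 nats.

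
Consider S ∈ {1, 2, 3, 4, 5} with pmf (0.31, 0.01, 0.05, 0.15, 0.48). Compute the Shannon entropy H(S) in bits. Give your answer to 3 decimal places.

1.725 bits

H(S) = −Σ p·log₂ p.
  −(0.31)·log₂(0.31) = 0.5238
  −(0.01)·log₂(0.01) = 0.0664
  −(0.05)·log₂(0.05) = 0.2161
  −(0.15)·log₂(0.15) = 0.4105
  −(0.48)·log₂(0.48) = 0.5083
Sum: 0.5238 + 0.0664 + 0.2161 + 0.4105 + 0.5083 = 1.725 bits.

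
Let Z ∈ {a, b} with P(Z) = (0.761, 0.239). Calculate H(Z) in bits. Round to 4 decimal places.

0.7934 bits

H(Z) = −Σ p·log₂ p.
  −(0.761)·log₂(0.761) = 0.29986
  −(0.239)·log₂(0.239) = 0.49352
Sum: 0.29986 + 0.49352 = 0.7934 bits.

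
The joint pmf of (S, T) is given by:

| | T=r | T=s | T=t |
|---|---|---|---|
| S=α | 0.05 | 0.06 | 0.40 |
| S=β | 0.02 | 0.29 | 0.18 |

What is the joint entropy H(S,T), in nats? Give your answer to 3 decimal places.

1.431 nats

H(S,T) = −Σ p(x,y)·ln p(x,y) over all 6 cells.
  cell (α,r): −0.05·ln0.05 = 0.1498
  cell (α,s): −0.06·ln0.06 = 0.1688
  cell (α,t): −0.40·ln0.40 = 0.3665
  cell (β,r): −0.02·ln0.02 = 0.0782
  cell (β,s): −0.29·ln0.29 = 0.3590
  cell (β,t): −0.18·ln0.18 = 0.3087
Sum = 1.431 nats.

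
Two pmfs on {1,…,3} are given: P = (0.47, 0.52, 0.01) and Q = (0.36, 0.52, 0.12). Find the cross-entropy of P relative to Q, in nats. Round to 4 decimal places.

H(P,Q) = −Σ p·ln q.
  −0.47·ln(0.36) = 0.48018
  −0.52·ln(0.52) = 0.34004
  −0.01·ln(0.12) = 0.02120
H(P,Q) = 0.8414 nats.

0.8414 nats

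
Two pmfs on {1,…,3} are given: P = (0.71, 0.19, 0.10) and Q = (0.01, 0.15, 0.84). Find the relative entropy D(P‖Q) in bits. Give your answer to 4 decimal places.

4.1241 bits

D(P‖Q) = Σ p·log₂(p/q).
  0.71·log₂(0.71/0.01) = 4.36632
  0.19·log₂(0.19/0.15) = 0.06480
  0.10·log₂(0.10/0.84) = -0.30704
D(P‖Q) = 4.1241 bits.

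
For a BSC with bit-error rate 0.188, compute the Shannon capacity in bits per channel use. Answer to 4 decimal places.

Binary symmetric channel: C = 1 − h₂(ε) where h₂ is the binary entropy function.
h₂(0.188) = −0.188·log₂0.188 − 0.812·log₂0.812 = 0.6973.
C = 1 − 0.6973 = 0.3027 bits per channel use.

0.3027 bits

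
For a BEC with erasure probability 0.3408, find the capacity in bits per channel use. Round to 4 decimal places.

0.6592 bits

Binary erasure channel: capacity C = 1 − ε.
C = 1 − 0.3408 = 0.6592 bits per channel use.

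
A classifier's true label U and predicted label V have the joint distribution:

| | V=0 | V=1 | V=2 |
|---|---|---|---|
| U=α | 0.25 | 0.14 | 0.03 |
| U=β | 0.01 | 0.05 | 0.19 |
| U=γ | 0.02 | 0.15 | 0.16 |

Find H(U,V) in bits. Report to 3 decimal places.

2.733 bits

H(U,V) = −Σ p(x,y)·log₂ p(x,y) over all 9 cells.
  cell (α,0): −0.25·log₂0.25 = 0.5000
  cell (α,1): −0.14·log₂0.14 = 0.3971
  cell (α,2): −0.03·log₂0.03 = 0.1518
  cell (β,0): −0.01·log₂0.01 = 0.0664
  cell (β,1): −0.05·log₂0.05 = 0.2161
  cell (β,2): −0.19·log₂0.19 = 0.4552
  cell (γ,0): −0.02·log₂0.02 = 0.1129
  cell (γ,1): −0.15·log₂0.15 = 0.4105
  cell (γ,2): −0.16·log₂0.16 = 0.4230
Sum = 2.733 bits.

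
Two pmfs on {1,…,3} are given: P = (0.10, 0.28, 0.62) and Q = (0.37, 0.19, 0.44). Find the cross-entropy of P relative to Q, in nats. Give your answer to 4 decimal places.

H(P,Q) = −Σ p·ln q.
  −0.10·ln(0.37) = 0.09943
  −0.28·ln(0.19) = 0.46500
  −0.62·ln(0.44) = 0.50901
H(P,Q) = 1.0734 nats.

1.0734 nats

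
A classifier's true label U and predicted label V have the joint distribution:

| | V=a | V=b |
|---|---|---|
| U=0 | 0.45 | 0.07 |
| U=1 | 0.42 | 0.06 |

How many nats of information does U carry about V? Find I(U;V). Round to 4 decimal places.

Marginals: p(U) = (0.5200, 0.4800), p(V) = (0.8700, 0.1300).
I(U;V) = Σ p(x,y)·ln[p(x,y)/(p(x)p(y))].
  (0,a): 0.45·ln(0.9947) = -0.00239
  (0,b): 0.07·ln(1.0355) = 0.00244
  (1,a): 0.42·ln(1.0057) = 0.00241
  (1,b): 0.06·ln(0.9615) = -0.00235
Sum = 0.0001 nats.

0.0001 nats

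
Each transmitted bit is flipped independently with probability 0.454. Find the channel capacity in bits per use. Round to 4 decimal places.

Binary symmetric channel: C = 1 − h₂(ε) where h₂ is the binary entropy function.
h₂(0.454) = −0.454·log₂0.454 − 0.546·log₂0.546 = 0.9939.
C = 1 − 0.9939 = 0.0061 bits per channel use.

0.0061 bits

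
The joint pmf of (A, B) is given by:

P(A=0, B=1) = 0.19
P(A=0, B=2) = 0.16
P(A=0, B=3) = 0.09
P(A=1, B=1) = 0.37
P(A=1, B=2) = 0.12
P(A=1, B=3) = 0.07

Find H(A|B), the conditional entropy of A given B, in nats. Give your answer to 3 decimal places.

0.660 nats

Marginals: p(A) = (0.4400, 0.5600), p(B) = (0.5600, 0.2800, 0.1600).
H(A|B) = Σ p(B) · H(A|B=·).
  B=1: p=0.5600, H(A|B=1) = 0.6406
  B=2: p=0.2800, H(A|B=2) = 0.6829
  B=3: p=0.1600, H(A|B=3) = 0.6853
Weighted sum = 0.660 nats.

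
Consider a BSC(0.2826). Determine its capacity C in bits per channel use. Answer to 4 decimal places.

0.1410 bits

Binary symmetric channel: C = 1 − h₂(ε) where h₂ is the binary entropy function.
h₂(0.2826) = −0.2826·log₂0.2826 − 0.7174·log₂0.7174 = 0.8590.
C = 1 − 0.8590 = 0.1410 bits per channel use.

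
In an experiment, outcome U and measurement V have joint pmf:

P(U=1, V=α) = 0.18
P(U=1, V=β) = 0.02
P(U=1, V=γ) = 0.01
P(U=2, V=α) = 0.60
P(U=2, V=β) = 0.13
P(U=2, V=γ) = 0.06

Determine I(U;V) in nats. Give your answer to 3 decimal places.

Marginals: p(U) = (0.2100, 0.7900), p(V) = (0.7800, 0.1500, 0.0700).
I(U;V) = H(U) + H(V) − H(U,V).
H(U) = 0.5140, H(V) = 0.6645, H(U,V) = 1.1735.
I(U;V) = 0.5140 + 0.6645 − 1.1735 = 0.005 nats.

0.005 nats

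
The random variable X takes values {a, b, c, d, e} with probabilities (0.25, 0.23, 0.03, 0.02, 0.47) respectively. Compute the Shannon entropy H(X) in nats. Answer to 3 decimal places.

H(X) = −Σ p·ln p.
  −(0.25)·ln(0.25) = 0.3466
  −(0.23)·ln(0.23) = 0.3380
  −(0.03)·ln(0.03) = 0.1052
  −(0.02)·ln(0.02) = 0.0782
  −(0.47)·ln(0.47) = 0.3549
Sum: 0.3466 + 0.3380 + 0.1052 + 0.0782 + 0.3549 = 1.223 nats.

1.223 nats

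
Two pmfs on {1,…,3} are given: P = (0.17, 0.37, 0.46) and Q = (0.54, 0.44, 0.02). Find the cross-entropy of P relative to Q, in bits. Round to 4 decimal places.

3.1855 bits

H(P,Q) = −Σ p·log₂ q.
  −0.17·log₂(0.54) = 0.15112
  −0.37·log₂(0.44) = 0.43824
  −0.46·log₂(0.02) = 2.59617
H(P,Q) = 3.1855 bits.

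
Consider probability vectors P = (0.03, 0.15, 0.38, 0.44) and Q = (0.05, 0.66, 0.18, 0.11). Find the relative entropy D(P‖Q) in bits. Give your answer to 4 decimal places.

0.9469 bits

D(P‖Q) = Σ p·log₂(p/q).
  0.03·log₂(0.03/0.05) = -0.02211
  0.15·log₂(0.15/0.66) = -0.32063
  0.38·log₂(0.38/0.18) = 0.40964
  0.44·log₂(0.44/0.11) = 0.88000
D(P‖Q) = 0.9469 bits.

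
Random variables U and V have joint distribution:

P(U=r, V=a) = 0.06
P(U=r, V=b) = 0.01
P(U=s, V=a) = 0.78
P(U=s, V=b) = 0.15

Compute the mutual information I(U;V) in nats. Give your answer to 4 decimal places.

Marginals: p(U) = (0.0700, 0.9300), p(V) = (0.8400, 0.1600).
I(U;V) = H(U) + H(V) − H(U,V).
H(U) = 0.2536, H(V) = 0.4397, H(U,V) = 0.6932.
I(U;V) = 0.2536 + 0.4397 − 0.6932 = 0.0001 nats.

0.0001 nats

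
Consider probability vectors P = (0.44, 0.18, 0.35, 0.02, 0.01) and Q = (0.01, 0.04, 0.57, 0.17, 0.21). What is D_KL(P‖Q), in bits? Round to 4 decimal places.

D(P‖Q) = Σ p·log₂(p/q).
  0.44·log₂(0.44/0.01) = 2.40215
  0.18·log₂(0.18/0.04) = 0.39059
  0.35·log₂(0.35/0.57) = -0.24626
  0.02·log₂(0.02/0.17) = -0.06175
  0.01·log₂(0.01/0.21) = -0.04392
D(P‖Q) = 2.4408 bits.

2.4408 bits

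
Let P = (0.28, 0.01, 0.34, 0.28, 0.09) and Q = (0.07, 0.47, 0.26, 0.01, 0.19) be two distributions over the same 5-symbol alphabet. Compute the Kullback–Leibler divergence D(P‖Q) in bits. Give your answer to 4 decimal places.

D(P‖Q) = Σ p·log₂(p/q).
  0.28·log₂(0.28/0.07) = 0.56000
  0.01·log₂(0.01/0.47) = -0.05555
  0.34·log₂(0.34/0.26) = 0.13159
  0.28·log₂(0.28/0.01) = 1.34606
  0.09·log₂(0.09/0.19) = -0.09702
D(P‖Q) = 1.8851 bits.

1.8851 bits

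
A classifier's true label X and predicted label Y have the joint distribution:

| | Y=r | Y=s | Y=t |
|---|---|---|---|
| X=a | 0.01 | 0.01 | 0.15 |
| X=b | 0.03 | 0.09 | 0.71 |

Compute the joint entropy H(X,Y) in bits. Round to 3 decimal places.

H(X,Y) = −Σ p(x,y)·log₂ p(x,y) over all 6 cells.
  cell (a,r): −0.01·log₂0.01 = 0.0664
  cell (a,s): −0.01·log₂0.01 = 0.0664
  cell (a,t): −0.15·log₂0.15 = 0.4105
  cell (b,r): −0.03·log₂0.03 = 0.1518
  cell (b,s): −0.09·log₂0.09 = 0.3127
  cell (b,t): −0.71·log₂0.71 = 0.3508
Sum = 1.359 bits.

1.359 bits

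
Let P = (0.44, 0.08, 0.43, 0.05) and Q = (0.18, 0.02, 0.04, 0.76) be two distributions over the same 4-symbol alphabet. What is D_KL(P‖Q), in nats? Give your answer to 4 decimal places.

1.3893 nats

D(P‖Q) = Σ p·ln(p/q).
  0.44·ln(0.44/0.18) = 0.39328
  0.08·ln(0.08/0.02) = 0.11090
  0.43·ln(0.43/0.04) = 1.02121
  0.05·ln(0.05/0.76) = -0.13606
D(P‖Q) = 1.3893 nats.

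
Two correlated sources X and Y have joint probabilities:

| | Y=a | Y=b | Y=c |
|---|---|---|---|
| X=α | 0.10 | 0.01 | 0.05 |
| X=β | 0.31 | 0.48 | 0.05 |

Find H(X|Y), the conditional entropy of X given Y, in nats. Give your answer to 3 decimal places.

0.346 nats

Chain rule: H(X|Y) = H(X,Y) − H(Y).
Marginals: p(X) = (0.1600, 0.8400), p(Y) = (0.4100, 0.4900, 0.1000).
H(X,Y) = 1.2913 nats; H(Y) = 0.9454 nats.
H(X|Y) = 1.2913 − 0.9454 = 0.346 nats.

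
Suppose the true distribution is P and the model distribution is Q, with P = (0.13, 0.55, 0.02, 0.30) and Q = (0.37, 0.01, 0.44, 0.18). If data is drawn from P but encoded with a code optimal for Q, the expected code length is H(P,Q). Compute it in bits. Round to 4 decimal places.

H(P,Q) = −Σ p·log₂ q.
  −0.13·log₂(0.37) = 0.18647
  −0.55·log₂(0.01) = 3.65412
  −0.02·log₂(0.44) = 0.02369
  −0.30·log₂(0.18) = 0.74218
H(P,Q) = 4.6065 bits.

4.6065 bits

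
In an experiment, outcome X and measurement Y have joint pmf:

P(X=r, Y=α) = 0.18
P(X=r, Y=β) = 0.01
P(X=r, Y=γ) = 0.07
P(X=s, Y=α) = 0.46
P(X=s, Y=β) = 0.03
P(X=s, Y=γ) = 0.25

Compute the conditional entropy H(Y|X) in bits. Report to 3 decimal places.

Marginals: p(X) = (0.2600, 0.7400), p(Y) = (0.6400, 0.0400, 0.3200).
H(Y|X) = Σ p(X) · H(Y|X=·).
  X=r: p=0.2600, H(Y|X=r) = 1.0577
  X=s: p=0.7400, H(Y|X=s) = 1.1428
Weighted sum = 1.121 bits.

1.121 bits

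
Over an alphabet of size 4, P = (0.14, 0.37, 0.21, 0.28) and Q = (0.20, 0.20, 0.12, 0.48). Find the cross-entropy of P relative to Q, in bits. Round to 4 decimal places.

H(P,Q) = −Σ p·log₂ q.
  −0.14·log₂(0.20) = 0.32507
  −0.37·log₂(0.20) = 0.85911
  −0.21·log₂(0.12) = 0.64237
  −0.28·log₂(0.48) = 0.29649
H(P,Q) = 2.1230 bits.

2.1230 bits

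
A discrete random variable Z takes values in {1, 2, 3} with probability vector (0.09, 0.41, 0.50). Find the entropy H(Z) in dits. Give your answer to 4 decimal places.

0.4034 dits

H(Z) = −Σ p·log₁₀ p.
  −(0.09)·log₁₀(0.09) = 0.09412
  −(0.41)·log₁₀(0.41) = 0.15876
  −(0.50)·log₁₀(0.50) = 0.15051
Sum: 0.09412 + 0.15876 + 0.15051 = 0.4034 dits.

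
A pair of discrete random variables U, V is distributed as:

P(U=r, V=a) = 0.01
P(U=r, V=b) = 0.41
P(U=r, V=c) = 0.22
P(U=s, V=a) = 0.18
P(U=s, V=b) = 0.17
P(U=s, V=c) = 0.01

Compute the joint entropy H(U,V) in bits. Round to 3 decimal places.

2.021 bits

H(U,V) = −Σ p(x,y)·log₂ p(x,y) over all 6 cells.
  cell (r,a): −0.01·log₂0.01 = 0.0664
  cell (r,b): −0.41·log₂0.41 = 0.5274
  cell (r,c): −0.22·log₂0.22 = 0.4806
  cell (s,a): −0.18·log₂0.18 = 0.4453
  cell (s,b): −0.17·log₂0.17 = 0.4346
  cell (s,c): −0.01·log₂0.01 = 0.0664
Sum = 2.021 bits.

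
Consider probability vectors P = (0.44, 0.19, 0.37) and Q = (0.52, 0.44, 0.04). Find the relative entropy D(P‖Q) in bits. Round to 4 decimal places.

D(P‖Q) = Σ p·log₂(p/q).
  0.44·log₂(0.44/0.52) = -0.10604
  0.19·log₂(0.19/0.44) = -0.23019
  0.37·log₂(0.37/0.04) = 1.18750
D(P‖Q) = 0.8513 bits.

0.8513 bits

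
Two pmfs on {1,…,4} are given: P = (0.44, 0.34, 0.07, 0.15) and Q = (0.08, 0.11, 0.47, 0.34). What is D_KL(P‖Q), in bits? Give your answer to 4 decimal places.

1.2663 bits

D(P‖Q) = Σ p·log₂(p/q).
  0.44·log₂(0.44/0.08) = 1.08215
  0.34·log₂(0.34/0.11) = 0.55353
  0.07·log₂(0.07/0.47) = -0.19231
  0.15·log₂(0.15/0.34) = -0.17709
D(P‖Q) = 1.2663 bits.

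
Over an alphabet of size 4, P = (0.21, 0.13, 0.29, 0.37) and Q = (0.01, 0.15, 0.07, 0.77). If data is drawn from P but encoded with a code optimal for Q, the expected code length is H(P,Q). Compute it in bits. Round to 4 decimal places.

3.0031 bits

H(P,Q) = −Σ p·log₂ q.
  −0.21·log₂(0.01) = 1.39521
  −0.13·log₂(0.15) = 0.35581
  −0.29·log₂(0.07) = 1.11259
  −0.37·log₂(0.77) = 0.13952
H(P,Q) = 3.0031 bits.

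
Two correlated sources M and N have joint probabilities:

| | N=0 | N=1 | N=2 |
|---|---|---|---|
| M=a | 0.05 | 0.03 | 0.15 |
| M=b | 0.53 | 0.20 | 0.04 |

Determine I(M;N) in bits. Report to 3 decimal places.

Marginals: p(M) = (0.2300, 0.7700), p(N) = (0.5800, 0.2300, 0.1900).
I(M;N) = Σ p(x,y)·log₂[p(x,y)/(p(x)p(y))].
  (a,0): 0.05·log₂(0.3748) = -0.0708
  (a,1): 0.03·log₂(0.5671) = -0.0245
  (a,2): 0.15·log₂(3.4325) = 0.2669
  (b,0): 0.53·log₂(1.1867) = 0.1309
  (b,1): 0.20·log₂(1.1293) = 0.0351
  (b,2): 0.04·log₂(0.2734) = -0.0748
Sum = 0.263 bits.

0.263 bits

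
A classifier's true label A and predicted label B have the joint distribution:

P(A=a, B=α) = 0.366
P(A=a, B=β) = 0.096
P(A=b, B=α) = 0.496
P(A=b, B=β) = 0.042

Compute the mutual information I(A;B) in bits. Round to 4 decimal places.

0.0257 bits

Marginals: p(A) = (0.4620, 0.5380), p(B) = (0.8620, 0.1380).
I(A;B) = H(A) + H(B) − H(A,B).
H(A) = 0.9958, H(B) = 0.5790, H(A,B) = 1.5491.
I(A;B) = 0.9958 + 0.5790 − 1.5491 = 0.0257 bits.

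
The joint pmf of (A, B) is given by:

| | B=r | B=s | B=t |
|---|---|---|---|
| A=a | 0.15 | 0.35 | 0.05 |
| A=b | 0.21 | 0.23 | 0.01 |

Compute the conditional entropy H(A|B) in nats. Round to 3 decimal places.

Marginals: p(A) = (0.5500, 0.4500), p(B) = (0.3600, 0.5800, 0.0600).
H(A|B) = Σ p(B) · H(A|B=·).
  B=r: p=0.3600, H(A|B=r) = 0.6792
  B=s: p=0.5800, H(A|B=s) = 0.6716
  B=t: p=0.0600, H(A|B=t) = 0.4506
Weighted sum = 0.661 nats.

0.661 nats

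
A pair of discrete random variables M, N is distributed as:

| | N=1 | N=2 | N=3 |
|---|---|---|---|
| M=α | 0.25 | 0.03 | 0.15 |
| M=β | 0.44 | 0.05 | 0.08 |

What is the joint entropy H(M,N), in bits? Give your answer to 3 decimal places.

H(M,N) = −Σ p(x,y)·log₂ p(x,y) over all 6 cells.
  cell (α,1): −0.25·log₂0.25 = 0.5000
  cell (α,2): −0.03·log₂0.03 = 0.1518
  cell (α,3): −0.15·log₂0.15 = 0.4105
  cell (β,1): −0.44·log₂0.44 = 0.5211
  cell (β,2): −0.05·log₂0.05 = 0.2161
  cell (β,3): −0.08·log₂0.08 = 0.2915
Sum = 2.091 bits.

2.091 bits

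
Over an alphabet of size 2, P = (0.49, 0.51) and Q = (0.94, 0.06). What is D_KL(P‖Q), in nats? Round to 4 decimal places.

D(P‖Q) = Σ p·ln(p/q).
  0.49·ln(0.49/0.94) = -0.31922
  0.51·ln(0.51/0.06) = 1.09143
D(P‖Q) = 0.7722 nats.

0.7722 nats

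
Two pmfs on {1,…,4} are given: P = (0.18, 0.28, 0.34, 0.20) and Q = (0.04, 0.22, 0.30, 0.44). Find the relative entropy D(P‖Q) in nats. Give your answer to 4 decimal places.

0.2231 nats

D(P‖Q) = Σ p·ln(p/q).
  0.18·ln(0.18/0.04) = 0.27073
  0.28·ln(0.28/0.22) = 0.06753
  0.34·ln(0.34/0.30) = 0.04256
  0.20·ln(0.20/0.44) = -0.15769
D(P‖Q) = 0.2231 nats.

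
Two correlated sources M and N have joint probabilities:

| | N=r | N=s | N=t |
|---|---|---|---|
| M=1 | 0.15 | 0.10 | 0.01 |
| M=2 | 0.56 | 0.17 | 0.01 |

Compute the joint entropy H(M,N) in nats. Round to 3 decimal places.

H(M,N) = −Σ p(x,y)·ln p(x,y) over all 6 cells.
  cell (1,r): −0.15·ln0.15 = 0.2846
  cell (1,s): −0.10·ln0.10 = 0.2303
  cell (1,t): −0.01·ln0.01 = 0.0461
  cell (2,r): −0.56·ln0.56 = 0.3247
  cell (2,s): −0.17·ln0.17 = 0.3012
  cell (2,t): −0.01·ln0.01 = 0.0461
Sum = 1.233 nats.

1.233 nats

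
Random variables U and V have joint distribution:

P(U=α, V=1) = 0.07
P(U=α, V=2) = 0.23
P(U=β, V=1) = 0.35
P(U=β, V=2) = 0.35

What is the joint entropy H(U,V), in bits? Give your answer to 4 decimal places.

H(U,V) = −Σ p(x,y)·log₂ p(x,y) over all 4 cells.
  cell (α,1): −0.07·log₂0.07 = 0.26856
  cell (α,2): −0.23·log₂0.23 = 0.48767
  cell (β,1): −0.35·log₂0.35 = 0.53010
  cell (β,2): −0.35·log₂0.35 = 0.53010
Sum = 1.8164 bits.

1.8164 bits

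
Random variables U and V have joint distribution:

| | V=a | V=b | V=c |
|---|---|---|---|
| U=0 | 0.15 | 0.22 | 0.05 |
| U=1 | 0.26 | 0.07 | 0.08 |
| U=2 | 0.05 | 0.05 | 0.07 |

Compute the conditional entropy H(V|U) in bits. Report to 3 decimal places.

1.386 bits

Chain rule: H(V|U) = H(U,V) − H(U).
Marginals: p(U) = (0.4200, 0.4100, 0.1700), p(V) = (0.4600, 0.3400, 0.2000).
H(U,V) = 2.8733 bits; H(U) = 1.4876 bits.
H(V|U) = 2.8733 − 1.4876 = 1.386 bits.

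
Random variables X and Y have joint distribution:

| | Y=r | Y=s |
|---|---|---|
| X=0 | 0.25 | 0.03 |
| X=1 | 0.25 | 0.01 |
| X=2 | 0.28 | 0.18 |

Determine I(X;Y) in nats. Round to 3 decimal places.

0.081 nats

Marginals: p(X) = (0.2800, 0.2600, 0.4600), p(Y) = (0.7800, 0.2200).
I(X;Y) = H(X) + H(Y) − H(X,Y).
H(X) = 1.0639, H(Y) = 0.5269, H(X,Y) = 1.5095.
I(X;Y) = 1.0639 + 0.5269 − 1.5095 = 0.081 nats.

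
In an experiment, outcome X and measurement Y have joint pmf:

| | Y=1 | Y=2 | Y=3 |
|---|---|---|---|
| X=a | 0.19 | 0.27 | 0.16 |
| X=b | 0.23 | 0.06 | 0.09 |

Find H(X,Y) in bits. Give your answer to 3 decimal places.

2.432 bits

H(X,Y) = −Σ p(x,y)·log₂ p(x,y) over all 6 cells.
  cell (a,1): −0.19·log₂0.19 = 0.4552
  cell (a,2): −0.27·log₂0.27 = 0.5100
  cell (a,3): −0.16·log₂0.16 = 0.4230
  cell (b,1): −0.23·log₂0.23 = 0.4877
  cell (b,2): −0.06·log₂0.06 = 0.2435
  cell (b,3): −0.09·log₂0.09 = 0.3127
Sum = 2.432 bits.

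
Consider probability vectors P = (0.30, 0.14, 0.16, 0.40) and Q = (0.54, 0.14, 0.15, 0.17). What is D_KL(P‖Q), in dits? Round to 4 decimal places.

D(P‖Q) = Σ p·log₁₀(p/q).
  0.30·log₁₀(0.30/0.54) = -0.07658
  0.14·log₁₀(0.14/0.14) = 0.00000
  0.16·log₁₀(0.16/0.15) = 0.00448
  0.40·log₁₀(0.40/0.17) = 0.14864
D(P‖Q) = 0.0765 dits.

0.0765 dits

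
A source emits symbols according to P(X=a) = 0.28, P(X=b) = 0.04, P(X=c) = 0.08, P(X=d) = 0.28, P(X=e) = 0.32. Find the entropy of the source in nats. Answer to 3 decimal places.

H(X) = −Σ p·ln p.
  −(0.28)·ln(0.28) = 0.3564
  −(0.04)·ln(0.04) = 0.1288
  −(0.08)·ln(0.08) = 0.2021
  −(0.28)·ln(0.28) = 0.3564
  −(0.32)·ln(0.32) = 0.3646
Sum: 0.3564 + 0.1288 + 0.2021 + 0.3564 + 0.3646 = 1.408 nats.

1.408 nats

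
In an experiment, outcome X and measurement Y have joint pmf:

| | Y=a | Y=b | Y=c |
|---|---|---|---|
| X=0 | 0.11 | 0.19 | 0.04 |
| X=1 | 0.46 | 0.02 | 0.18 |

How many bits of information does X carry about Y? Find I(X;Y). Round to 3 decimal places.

0.276 bits

Marginals: p(X) = (0.3400, 0.6600), p(Y) = (0.5700, 0.2100, 0.2200).
I(X;Y) = Σ p(x,y)·log₂[p(x,y)/(p(x)p(y))].
  (0,a): 0.11·log₂(0.5676) = -0.0899
  (0,b): 0.19·log₂(2.6611) = 0.2683
  (0,c): 0.04·log₂(0.5348) = -0.0361
  (1,a): 0.46·log₂(1.2228) = 0.1335
  (1,b): 0.02·log₂(0.1443) = -0.0559
  (1,c): 0.18·log₂(1.2397) = 0.0558
Sum = 0.276 bits.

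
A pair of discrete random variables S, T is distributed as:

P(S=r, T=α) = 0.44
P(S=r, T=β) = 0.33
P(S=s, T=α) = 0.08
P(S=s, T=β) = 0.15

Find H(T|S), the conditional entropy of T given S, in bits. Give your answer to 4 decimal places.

Marginals: p(S) = (0.7700, 0.2300), p(T) = (0.5200, 0.4800).
H(T|S) = Σ p(S) · H(T|S=·).
  S=r: p=0.7700, H(T|S=r) = 0.9852
  S=s: p=0.2300, H(T|S=s) = 0.9321
Weighted sum = 0.9730 bits.

0.9730 bits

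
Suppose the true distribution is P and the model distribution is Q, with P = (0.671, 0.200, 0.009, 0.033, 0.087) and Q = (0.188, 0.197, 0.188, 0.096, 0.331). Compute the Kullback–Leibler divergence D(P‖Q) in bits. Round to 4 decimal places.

0.9780 bits

D(P‖Q) = Σ p·log₂(p/q).
  0.671·log₂(0.671/0.188) = 1.23167
  0.200·log₂(0.200/0.197) = 0.00436
  0.009·log₂(0.009/0.188) = -0.03946
  0.033·log₂(0.033/0.096) = -0.05084
  0.087·log₂(0.087/0.331) = -0.16771
D(P‖Q) = 0.9780 bits.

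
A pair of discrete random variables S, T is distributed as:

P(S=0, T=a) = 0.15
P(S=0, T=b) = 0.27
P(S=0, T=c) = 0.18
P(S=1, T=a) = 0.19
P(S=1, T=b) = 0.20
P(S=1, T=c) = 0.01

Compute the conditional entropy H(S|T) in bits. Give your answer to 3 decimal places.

0.856 bits

Marginals: p(S) = (0.6000, 0.4000), p(T) = (0.3400, 0.4700, 0.1900).
H(S|T) = Σ p(T) · H(S|T=·).
  T=a: p=0.3400, H(S|T=a) = 0.9900
  T=b: p=0.4700, H(S|T=b) = 0.9839
  T=c: p=0.1900, H(S|T=c) = 0.2975
Weighted sum = 0.856 bits.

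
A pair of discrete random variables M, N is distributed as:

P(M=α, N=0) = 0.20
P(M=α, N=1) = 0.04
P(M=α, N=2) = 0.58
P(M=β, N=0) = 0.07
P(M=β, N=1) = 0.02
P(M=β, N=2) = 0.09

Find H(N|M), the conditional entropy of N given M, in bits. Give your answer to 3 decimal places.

Chain rule: H(N|M) = H(M,N) − H(M).
Marginals: p(M) = (0.8200, 0.1800), p(N) = (0.2700, 0.0600, 0.6700).
H(M,N) = 1.8000 bits; H(M) = 0.6801 bits.
H(N|M) = 1.8000 − 0.6801 = 1.120 bits.

1.120 bits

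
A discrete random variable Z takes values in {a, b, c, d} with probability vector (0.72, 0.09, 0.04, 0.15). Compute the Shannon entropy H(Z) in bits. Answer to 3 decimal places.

1.250 bits

H(Z) = −Σ p·log₂ p.
  −(0.72)·log₂(0.72) = 0.3412
  −(0.09)·log₂(0.09) = 0.3127
  −(0.04)·log₂(0.04) = 0.1858
  −(0.15)·log₂(0.15) = 0.4105
Sum: 0.3412 + 0.3127 + 0.1858 + 0.4105 = 1.250 bits.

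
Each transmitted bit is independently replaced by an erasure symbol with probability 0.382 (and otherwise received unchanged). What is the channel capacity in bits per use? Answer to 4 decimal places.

Binary erasure channel: capacity C = 1 − ε.
C = 1 − 0.382 = 0.6180 bits per channel use.

0.6180 bits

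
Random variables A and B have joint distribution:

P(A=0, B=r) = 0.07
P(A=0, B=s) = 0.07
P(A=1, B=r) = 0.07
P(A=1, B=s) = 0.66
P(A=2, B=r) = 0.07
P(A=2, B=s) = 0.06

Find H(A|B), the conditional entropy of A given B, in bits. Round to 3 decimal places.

Chain rule: H(A|B) = H(A,B) − H(B).
Marginals: p(A) = (0.1400, 0.7300, 0.1300), p(B) = (0.2100, 0.7900).
H(A,B) = 1.7134 bits; H(B) = 0.7415 bits.
H(A|B) = 1.7134 − 0.7415 = 0.972 bits.

0.972 bits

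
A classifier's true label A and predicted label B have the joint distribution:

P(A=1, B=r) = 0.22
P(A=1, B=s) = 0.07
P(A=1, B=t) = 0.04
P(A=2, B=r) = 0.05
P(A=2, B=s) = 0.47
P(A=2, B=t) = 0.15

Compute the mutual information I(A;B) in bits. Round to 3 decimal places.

0.287 bits

Marginals: p(A) = (0.3300, 0.6700), p(B) = (0.2700, 0.5400, 0.1900).
I(A;B) = Σ p(x,y)·log₂[p(x,y)/(p(x)p(y))].
  (1,r): 0.22·log₂(2.4691) = 0.2869
  (1,s): 0.07·log₂(0.3928) = -0.0944
  (1,t): 0.04·log₂(0.6380) = -0.0259
  (2,r): 0.05·log₂(0.2764) = -0.0928
  (2,s): 0.47·log₂(1.2991) = 0.1774
  (2,t): 0.15·log₂(1.1783) = 0.0355
Sum = 0.287 bits.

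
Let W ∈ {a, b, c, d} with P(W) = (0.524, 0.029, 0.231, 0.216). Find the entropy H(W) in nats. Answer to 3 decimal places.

1.111 nats

H(W) = −Σ p·ln p.
  −(0.524)·ln(0.524) = 0.3386
  −(0.029)·ln(0.029) = 0.1027
  −(0.231)·ln(0.231) = 0.3385
  −(0.216)·ln(0.216) = 0.3310
Sum: 0.3386 + 0.1027 + 0.3385 + 0.3310 = 1.111 nats.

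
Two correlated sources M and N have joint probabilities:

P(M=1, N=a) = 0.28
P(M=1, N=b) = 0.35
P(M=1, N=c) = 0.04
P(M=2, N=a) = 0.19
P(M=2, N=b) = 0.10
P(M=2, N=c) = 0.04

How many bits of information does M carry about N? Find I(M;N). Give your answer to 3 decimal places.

Marginals: p(M) = (0.6700, 0.3300), p(N) = (0.4700, 0.4500, 0.0800).
I(M;N) = H(M) + H(N) − H(M,N).
H(M) = 0.9149, H(N) = 1.3219, H(M,N) = 2.2032.
I(M;N) = 0.9149 + 1.3219 − 2.2032 = 0.034 bits.

0.034 bits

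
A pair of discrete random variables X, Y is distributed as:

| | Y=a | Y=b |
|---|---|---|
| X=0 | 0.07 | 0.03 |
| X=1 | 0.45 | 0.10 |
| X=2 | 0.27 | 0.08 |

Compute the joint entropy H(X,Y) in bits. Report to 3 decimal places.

2.072 bits

H(X,Y) = −Σ p(x,y)·log₂ p(x,y) over all 6 cells.
  cell (0,a): −0.07·log₂0.07 = 0.2686
  cell (0,b): −0.03·log₂0.03 = 0.1518
  cell (1,a): −0.45·log₂0.45 = 0.5184
  cell (1,b): −0.10·log₂0.10 = 0.3322
  cell (2,a): −0.27·log₂0.27 = 0.5100
  cell (2,b): −0.08·log₂0.08 = 0.2915
Sum = 2.072 bits.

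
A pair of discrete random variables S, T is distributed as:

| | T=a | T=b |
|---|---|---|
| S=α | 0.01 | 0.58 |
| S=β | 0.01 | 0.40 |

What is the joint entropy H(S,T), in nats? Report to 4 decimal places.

0.7746 nats

H(S,T) = −Σ p(x,y)·ln p(x,y) over all 4 cells.
  cell (α,a): −0.01·ln0.01 = 0.04605
  cell (α,b): −0.58·ln0.58 = 0.31594
  cell (β,a): −0.01·ln0.01 = 0.04605
  cell (β,b): −0.40·ln0.40 = 0.36652
Sum = 0.7746 nats.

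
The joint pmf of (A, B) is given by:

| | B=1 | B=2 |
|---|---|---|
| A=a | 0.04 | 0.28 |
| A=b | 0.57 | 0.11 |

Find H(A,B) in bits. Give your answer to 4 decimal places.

H(A,B) = −Σ p(x,y)·log₂ p(x,y) over all 4 cells.
  cell (a,1): −0.04·log₂0.04 = 0.18575
  cell (a,2): −0.28·log₂0.28 = 0.51422
  cell (b,1): −0.57·log₂0.57 = 0.46225
  cell (b,2): −0.11·log₂0.11 = 0.35029
Sum = 1.5125 bits.

1.5125 bits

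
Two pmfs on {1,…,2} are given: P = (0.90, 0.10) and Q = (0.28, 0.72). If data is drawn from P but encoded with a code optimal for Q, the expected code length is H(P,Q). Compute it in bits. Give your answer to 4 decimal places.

1.7002 bits

H(P,Q) = −Σ p·log₂ q.
  −0.90·log₂(0.28) = 1.65285
  −0.10·log₂(0.72) = 0.04739
H(P,Q) = 1.7002 bits.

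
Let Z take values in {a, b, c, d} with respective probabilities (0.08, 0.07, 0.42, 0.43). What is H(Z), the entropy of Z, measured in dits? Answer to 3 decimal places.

H(Z) = −Σ p·log₁₀ p.
  −(0.08)·log₁₀(0.08) = 0.0878
  −(0.07)·log₁₀(0.07) = 0.0808
  −(0.42)·log₁₀(0.42) = 0.1582
  −(0.43)·log₁₀(0.43) = 0.1576
Sum: 0.0878 + 0.0808 + 0.1582 + 0.1576 = 0.484 dits.

0.484 dits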